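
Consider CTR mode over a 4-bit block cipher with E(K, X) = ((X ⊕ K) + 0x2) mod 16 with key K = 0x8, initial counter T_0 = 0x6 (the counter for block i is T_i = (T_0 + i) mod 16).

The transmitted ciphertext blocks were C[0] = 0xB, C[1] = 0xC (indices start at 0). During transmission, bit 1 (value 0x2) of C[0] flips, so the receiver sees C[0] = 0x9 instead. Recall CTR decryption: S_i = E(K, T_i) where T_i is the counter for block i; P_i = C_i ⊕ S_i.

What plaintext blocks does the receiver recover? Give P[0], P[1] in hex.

P[0] = 0x9, P[1] = 0xD

Only C[0] changed, to 0x9. In CTR, a change in C_i flips the same bit in P_i only; the keystream is unaffected. Decrypting the received ciphertext:
P[0]: T = 0x6, S = E(K, T) = 0x0; 0x9 ⊕ 0x0 = 0x9.
P[1]: T = 0x7, S = E(K, T) = 0x1; 0xC ⊕ 0x1 = 0xD.
Blocks that differ from the original plaintext: P[0].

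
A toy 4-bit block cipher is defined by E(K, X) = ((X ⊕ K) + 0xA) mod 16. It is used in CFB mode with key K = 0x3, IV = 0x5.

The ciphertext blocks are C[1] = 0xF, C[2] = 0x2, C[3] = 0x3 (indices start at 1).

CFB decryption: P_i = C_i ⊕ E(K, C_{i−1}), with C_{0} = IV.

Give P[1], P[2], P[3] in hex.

P[1]: E(K, 0x5) = 0x0; 0xF ⊕ 0x0 = 0xF.
P[2]: E(K, 0xF) = 0x6; 0x2 ⊕ 0x6 = 0x4.
P[3]: E(K, 0x2) = 0xB; 0x3 ⊕ 0xB = 0x8.

P[1] = 0xF, P[2] = 0x4, P[3] = 0x8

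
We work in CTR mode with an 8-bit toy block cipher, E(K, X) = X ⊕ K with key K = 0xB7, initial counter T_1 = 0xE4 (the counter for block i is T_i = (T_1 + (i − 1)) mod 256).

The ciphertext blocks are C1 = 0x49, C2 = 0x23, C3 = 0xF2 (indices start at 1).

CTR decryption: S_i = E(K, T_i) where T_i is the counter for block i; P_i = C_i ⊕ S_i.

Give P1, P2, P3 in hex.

P1: T = 0xE4, S = E(K, T) = 0x53; 0x49 ⊕ 0x53 = 0x1A.
P2: T = 0xE5, S = E(K, T) = 0x52; 0x23 ⊕ 0x52 = 0x71.
P3: T = 0xE6, S = E(K, T) = 0x51; 0xF2 ⊕ 0x51 = 0xA3.

P1 = 0x1A, P2 = 0x71, P3 = 0xA3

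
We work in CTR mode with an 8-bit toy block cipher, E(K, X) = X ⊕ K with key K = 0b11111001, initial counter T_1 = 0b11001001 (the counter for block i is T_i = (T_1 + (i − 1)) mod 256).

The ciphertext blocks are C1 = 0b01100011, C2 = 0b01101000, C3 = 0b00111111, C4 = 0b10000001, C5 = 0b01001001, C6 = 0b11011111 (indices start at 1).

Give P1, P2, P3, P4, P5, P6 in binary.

CTR decryption: S_i = E(K, T_i) where T_i is the counter for block i; P_i = C_i ⊕ S_i.
P1: T = 0b11001001, S = E(K, T) = 0b00110000; 0b01100011 ⊕ 0b00110000 = 0b01010011.
P2: T = 0b11001010, S = E(K, T) = 0b00110011; 0b01101000 ⊕ 0b00110011 = 0b01011011.
P3: T = 0b11001011, S = E(K, T) = 0b00110010; 0b00111111 ⊕ 0b00110010 = 0b00001101.
P4: T = 0b11001100, S = E(K, T) = 0b00110101; 0b10000001 ⊕ 0b00110101 = 0b10110100.
P5: T = 0b11001101, S = E(K, T) = 0b00110100; 0b01001001 ⊕ 0b00110100 = 0b01111101.
P6: T = 0b11001110, S = E(K, T) = 0b00110111; 0b11011111 ⊕ 0b00110111 = 0b11101000.

P1 = 0b01010011, P2 = 0b01011011, P3 = 0b00001101, P4 = 0b10110100, P5 = 0b01111101, P6 = 0b11101000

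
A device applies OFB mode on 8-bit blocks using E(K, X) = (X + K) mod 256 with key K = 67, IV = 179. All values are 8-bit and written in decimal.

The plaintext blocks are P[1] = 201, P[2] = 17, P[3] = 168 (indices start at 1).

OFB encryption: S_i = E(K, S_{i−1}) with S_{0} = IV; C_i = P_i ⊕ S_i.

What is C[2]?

C[1]: S = E(K, 179) = 246; 201 ⊕ 246 = 63.
C[2]: S = E(K, 246) = 57; 17 ⊕ 57 = 40.

C[2] = 40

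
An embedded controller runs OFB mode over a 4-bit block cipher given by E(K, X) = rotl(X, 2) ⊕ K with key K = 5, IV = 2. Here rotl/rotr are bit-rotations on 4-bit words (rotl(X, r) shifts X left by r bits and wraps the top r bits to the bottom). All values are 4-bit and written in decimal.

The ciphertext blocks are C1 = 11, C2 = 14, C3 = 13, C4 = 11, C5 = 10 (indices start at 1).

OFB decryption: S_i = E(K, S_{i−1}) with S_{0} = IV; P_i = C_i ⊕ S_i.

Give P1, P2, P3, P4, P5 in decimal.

P1: S = E(K, 2) = 13; 11 ⊕ 13 = 6.
P2: S = E(K, 13) = 2; 14 ⊕ 2 = 12.
P3: S = E(K, 2) = 13; 13 ⊕ 13 = 0.
P4: S = E(K, 13) = 2; 11 ⊕ 2 = 9.
P5: S = E(K, 2) = 13; 10 ⊕ 13 = 7.

P1 = 6, P2 = 12, P3 = 0, P4 = 9, P5 = 7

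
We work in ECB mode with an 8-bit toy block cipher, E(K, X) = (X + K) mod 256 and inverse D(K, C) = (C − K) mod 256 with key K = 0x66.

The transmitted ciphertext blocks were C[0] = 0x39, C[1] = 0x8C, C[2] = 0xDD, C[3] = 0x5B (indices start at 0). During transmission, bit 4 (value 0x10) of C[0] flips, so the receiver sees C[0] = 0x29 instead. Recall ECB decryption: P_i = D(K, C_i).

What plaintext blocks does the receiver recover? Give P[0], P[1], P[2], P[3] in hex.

P[0] = 0xC3, P[1] = 0x26, P[2] = 0x77, P[3] = 0xF5

Only C[0] changed, to 0x29. In ECB, a change in C_i affects only P_i. Decrypting the received ciphertext:
P[0]: D(K, 0x29) = 0xC3.
P[1]: D(K, 0x8C) = 0x26.
P[2]: D(K, 0xDD) = 0x77.
P[3]: D(K, 0x5B) = 0xF5.
Blocks that differ from the original plaintext: P[0].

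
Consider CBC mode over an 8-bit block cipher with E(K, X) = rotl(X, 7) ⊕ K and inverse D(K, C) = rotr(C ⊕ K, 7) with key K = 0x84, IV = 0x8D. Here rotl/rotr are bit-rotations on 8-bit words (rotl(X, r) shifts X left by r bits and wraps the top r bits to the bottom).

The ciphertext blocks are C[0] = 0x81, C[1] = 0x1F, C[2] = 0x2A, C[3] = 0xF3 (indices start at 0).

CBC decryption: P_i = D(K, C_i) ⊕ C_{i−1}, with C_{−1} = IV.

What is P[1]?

P[1] = 0xB6

P[1]: D(K, 0x1F) = 0x37; 0x37 ⊕ 0x81 = 0xB6.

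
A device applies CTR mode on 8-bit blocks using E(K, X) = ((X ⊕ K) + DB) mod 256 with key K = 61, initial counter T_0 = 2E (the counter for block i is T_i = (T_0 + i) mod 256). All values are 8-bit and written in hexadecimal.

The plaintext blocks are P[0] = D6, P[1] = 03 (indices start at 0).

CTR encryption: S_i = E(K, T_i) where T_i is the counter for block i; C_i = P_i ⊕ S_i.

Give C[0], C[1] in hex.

C[0]: T = 2E, S = E(K, T) = 2A; D6 ⊕ 2A = FC.
C[1]: T = 2F, S = E(K, T) = 29; 03 ⊕ 29 = 2A.

C[0] = FC, C[1] = 2A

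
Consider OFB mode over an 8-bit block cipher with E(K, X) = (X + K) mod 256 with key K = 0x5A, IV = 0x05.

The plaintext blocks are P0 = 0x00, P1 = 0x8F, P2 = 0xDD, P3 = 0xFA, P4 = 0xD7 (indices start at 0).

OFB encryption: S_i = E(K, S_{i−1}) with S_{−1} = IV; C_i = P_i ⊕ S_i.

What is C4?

C0: S = E(K, 0x05) = 0x5F; 0x00 ⊕ 0x5F = 0x5F.
C1: S = E(K, 0x5F) = 0xB9; 0x8F ⊕ 0xB9 = 0x36.
C2: S = E(K, 0xB9) = 0x13; 0xDD ⊕ 0x13 = 0xCE.
C3: S = E(K, 0x13) = 0x6D; 0xFA ⊕ 0x6D = 0x97.
C4: S = E(K, 0x6D) = 0xC7; 0xD7 ⊕ 0xC7 = 0x10.

C4 = 0x10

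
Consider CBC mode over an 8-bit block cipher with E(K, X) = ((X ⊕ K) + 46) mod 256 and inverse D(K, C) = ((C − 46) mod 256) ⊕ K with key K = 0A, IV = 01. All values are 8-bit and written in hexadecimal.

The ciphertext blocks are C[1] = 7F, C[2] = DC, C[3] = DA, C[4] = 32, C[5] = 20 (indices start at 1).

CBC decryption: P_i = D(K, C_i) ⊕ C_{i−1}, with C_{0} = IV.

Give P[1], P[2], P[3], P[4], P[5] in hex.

P[1]: D(K, 7F) = 33; 33 ⊕ 01 = 32.
P[2]: D(K, DC) = 9C; 9C ⊕ 7F = E3.
P[3]: D(K, DA) = 9E; 9E ⊕ DC = 42.
P[4]: D(K, 32) = E6; E6 ⊕ DA = 3C.
P[5]: D(K, 20) = D0; D0 ⊕ 32 = E2.

P[1] = 32, P[2] = E3, P[3] = 42, P[4] = 3C, P[5] = E2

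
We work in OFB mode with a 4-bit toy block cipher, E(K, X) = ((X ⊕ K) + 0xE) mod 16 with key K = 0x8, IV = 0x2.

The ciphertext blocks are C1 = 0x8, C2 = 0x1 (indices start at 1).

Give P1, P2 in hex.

P1 = 0x0, P2 = 0xF

OFB decryption: S_i = E(K, S_{i−1}) with S_{0} = IV; P_i = C_i ⊕ S_i.
P1: S = E(K, 0x2) = 0x8; 0x8 ⊕ 0x8 = 0x0.
P2: S = E(K, 0x8) = 0xE; 0x1 ⊕ 0xE = 0xF.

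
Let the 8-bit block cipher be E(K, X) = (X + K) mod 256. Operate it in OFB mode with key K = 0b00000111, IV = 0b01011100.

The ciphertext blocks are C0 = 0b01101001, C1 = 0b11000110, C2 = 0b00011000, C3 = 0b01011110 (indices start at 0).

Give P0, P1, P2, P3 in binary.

OFB decryption: S_i = E(K, S_{i−1}) with S_{−1} = IV; P_i = C_i ⊕ S_i.
P0: S = E(K, 0b01011100) = 0b01100011; 0b01101001 ⊕ 0b01100011 = 0b00001010.
P1: S = E(K, 0b01100011) = 0b01101010; 0b11000110 ⊕ 0b01101010 = 0b10101100.
P2: S = E(K, 0b01101010) = 0b01110001; 0b00011000 ⊕ 0b01110001 = 0b01101001.
P3: S = E(K, 0b01110001) = 0b01111000; 0b01011110 ⊕ 0b01111000 = 0b00100110.

P0 = 0b00001010, P1 = 0b10101100, P2 = 0b01101001, P3 = 0b00100110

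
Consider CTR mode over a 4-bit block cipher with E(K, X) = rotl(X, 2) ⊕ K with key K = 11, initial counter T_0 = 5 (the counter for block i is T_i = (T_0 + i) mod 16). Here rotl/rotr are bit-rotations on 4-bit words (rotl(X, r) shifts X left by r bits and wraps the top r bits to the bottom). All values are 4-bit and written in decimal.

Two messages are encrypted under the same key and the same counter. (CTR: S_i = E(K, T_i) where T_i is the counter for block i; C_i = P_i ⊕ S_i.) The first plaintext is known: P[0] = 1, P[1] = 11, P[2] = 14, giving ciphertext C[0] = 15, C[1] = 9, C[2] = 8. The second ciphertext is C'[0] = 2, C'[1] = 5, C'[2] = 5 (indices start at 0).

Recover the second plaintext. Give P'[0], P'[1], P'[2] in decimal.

P'[0] = 12, P'[1] = 7, P'[2] = 3

In CTR with a reused counter, both messages share the same keystream S_i, so C_i ⊕ C'_i = P_i ⊕ P'_i and thus P'_i = P_i ⊕ C_i ⊕ C'_i.
P'[0]: 1 ⊕ 15 ⊕ 2 = 12.
P'[1]: 11 ⊕ 9 ⊕ 5 = 7.
P'[2]: 14 ⊕ 8 ⊕ 5 = 3.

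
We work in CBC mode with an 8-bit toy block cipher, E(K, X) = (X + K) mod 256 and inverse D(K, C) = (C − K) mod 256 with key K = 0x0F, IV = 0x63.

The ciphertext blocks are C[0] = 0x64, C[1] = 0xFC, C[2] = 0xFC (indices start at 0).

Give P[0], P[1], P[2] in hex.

CBC decryption: P_i = D(K, C_i) ⊕ C_{i−1}, with C_{−1} = IV.
P[0]: D(K, 0x64) = 0x55; 0x55 ⊕ 0x63 = 0x36.
P[1]: D(K, 0xFC) = 0xED; 0xED ⊕ 0x64 = 0x89.
P[2]: D(K, 0xFC) = 0xED; 0xED ⊕ 0xFC = 0x11.

P[0] = 0x36, P[1] = 0x89, P[2] = 0x11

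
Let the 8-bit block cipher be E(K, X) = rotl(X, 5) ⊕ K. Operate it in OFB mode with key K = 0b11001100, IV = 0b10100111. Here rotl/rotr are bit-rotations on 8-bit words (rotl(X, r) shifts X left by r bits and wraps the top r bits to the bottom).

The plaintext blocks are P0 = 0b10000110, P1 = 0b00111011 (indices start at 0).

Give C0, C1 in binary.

C0 = 0b10111110, C1 = 0b11110000

OFB encryption: S_i = E(K, S_{i−1}) with S_{−1} = IV; C_i = P_i ⊕ S_i.
C0: S = E(K, 0b10100111) = 0b00111000; 0b10000110 ⊕ 0b00111000 = 0b10111110.
C1: S = E(K, 0b00111000) = 0b11001011; 0b00111011 ⊕ 0b11001011 = 0b11110000.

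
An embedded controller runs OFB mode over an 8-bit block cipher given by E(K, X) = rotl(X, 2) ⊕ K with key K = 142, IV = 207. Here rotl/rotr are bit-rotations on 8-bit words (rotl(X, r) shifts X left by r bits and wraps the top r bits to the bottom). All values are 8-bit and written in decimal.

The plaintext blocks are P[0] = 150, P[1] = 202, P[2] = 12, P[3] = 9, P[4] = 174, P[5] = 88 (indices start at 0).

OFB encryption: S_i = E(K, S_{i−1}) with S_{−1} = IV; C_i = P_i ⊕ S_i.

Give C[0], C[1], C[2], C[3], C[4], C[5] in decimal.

C[0] = 39, C[1] = 130, C[2] = 163, C[3] = 57, C[4] = 224, C[5] = 239

C[0]: S = E(K, 207) = 177; 150 ⊕ 177 = 39.
C[1]: S = E(K, 177) = 72; 202 ⊕ 72 = 130.
C[2]: S = E(K, 72) = 175; 12 ⊕ 175 = 163.
C[3]: S = E(K, 175) = 48; 9 ⊕ 48 = 57.
C[4]: S = E(K, 48) = 78; 174 ⊕ 78 = 224.
C[5]: S = E(K, 78) = 183; 88 ⊕ 183 = 239.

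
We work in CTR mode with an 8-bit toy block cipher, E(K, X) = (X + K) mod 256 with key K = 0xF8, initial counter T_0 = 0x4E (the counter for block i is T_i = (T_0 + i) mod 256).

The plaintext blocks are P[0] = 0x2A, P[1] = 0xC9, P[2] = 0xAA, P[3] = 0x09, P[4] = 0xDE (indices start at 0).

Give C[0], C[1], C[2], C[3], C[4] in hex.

CTR encryption: S_i = E(K, T_i) where T_i is the counter for block i; C_i = P_i ⊕ S_i.
C[0]: T = 0x4E, S = E(K, T) = 0x46; 0x2A ⊕ 0x46 = 0x6C.
C[1]: T = 0x4F, S = E(K, T) = 0x47; 0xC9 ⊕ 0x47 = 0x8E.
C[2]: T = 0x50, S = E(K, T) = 0x48; 0xAA ⊕ 0x48 = 0xE2.
C[3]: T = 0x51, S = E(K, T) = 0x49; 0x09 ⊕ 0x49 = 0x40.
C[4]: T = 0x52, S = E(K, T) = 0x4A; 0xDE ⊕ 0x4A = 0x94.

C[0] = 0x6C, C[1] = 0x8E, C[2] = 0xE2, C[3] = 0x40, C[4] = 0x94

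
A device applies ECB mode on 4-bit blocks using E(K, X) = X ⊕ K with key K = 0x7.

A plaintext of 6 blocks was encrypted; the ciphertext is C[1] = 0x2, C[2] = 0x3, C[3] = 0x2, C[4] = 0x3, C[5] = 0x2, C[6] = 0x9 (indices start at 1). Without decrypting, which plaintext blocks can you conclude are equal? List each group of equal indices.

ECB encrypts each block independently with the same key, so equal ciphertext blocks imply equal plaintext blocks.
C[1] = C[3] = C[5] = 0x2, so P[1] = P[3] = P[5].
C[2] = C[4] = 0x3, so P[2] = P[4].

P[1] = P[3] = P[5]; P[2] = P[4]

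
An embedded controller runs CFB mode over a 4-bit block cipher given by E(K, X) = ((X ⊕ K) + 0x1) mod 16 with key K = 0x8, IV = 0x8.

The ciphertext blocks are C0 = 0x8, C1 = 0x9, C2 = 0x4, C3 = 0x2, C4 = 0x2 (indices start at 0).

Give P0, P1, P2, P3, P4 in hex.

P0 = 0x9, P1 = 0x8, P2 = 0x6, P3 = 0xF, P4 = 0x9

CFB decryption: P_i = C_i ⊕ E(K, C_{i−1}), with C_{−1} = IV.
P0: E(K, 0x8) = 0x1; 0x8 ⊕ 0x1 = 0x9.
P1: E(K, 0x8) = 0x1; 0x9 ⊕ 0x1 = 0x8.
P2: E(K, 0x9) = 0x2; 0x4 ⊕ 0x2 = 0x6.
P3: E(K, 0x4) = 0xD; 0x2 ⊕ 0xD = 0xF.
P4: E(K, 0x2) = 0xB; 0x2 ⊕ 0xB = 0x9.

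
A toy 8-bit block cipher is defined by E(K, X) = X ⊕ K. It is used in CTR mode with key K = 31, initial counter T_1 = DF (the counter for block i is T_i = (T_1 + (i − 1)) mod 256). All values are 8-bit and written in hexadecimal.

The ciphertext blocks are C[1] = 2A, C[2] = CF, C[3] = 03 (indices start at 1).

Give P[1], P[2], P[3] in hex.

CTR decryption: S_i = E(K, T_i) where T_i is the counter for block i; P_i = C_i ⊕ S_i.
P[1]: T = DF, S = E(K, T) = EE; 2A ⊕ EE = C4.
P[2]: T = E0, S = E(K, T) = D1; CF ⊕ D1 = 1E.
P[3]: T = E1, S = E(K, T) = D0; 03 ⊕ D0 = D3.

P[1] = C4, P[2] = 1E, P[3] = D3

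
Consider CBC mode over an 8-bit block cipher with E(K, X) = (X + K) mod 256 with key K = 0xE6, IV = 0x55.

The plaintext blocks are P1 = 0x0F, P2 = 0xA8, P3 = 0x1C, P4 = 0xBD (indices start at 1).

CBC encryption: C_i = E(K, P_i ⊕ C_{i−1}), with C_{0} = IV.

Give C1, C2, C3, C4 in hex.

C1 = 0x40, C2 = 0xCE, C3 = 0xB8, C4 = 0xEB

C1: P1 ⊕ 0x55 = 0x5A; E(K, 0x5A) = 0x40.
C2: P2 ⊕ 0x40 = 0xE8; E(K, 0xE8) = 0xCE.
C3: P3 ⊕ 0xCE = 0xD2; E(K, 0xD2) = 0xB8.
C4: P4 ⊕ 0xB8 = 0x05; E(K, 0x05) = 0xEB.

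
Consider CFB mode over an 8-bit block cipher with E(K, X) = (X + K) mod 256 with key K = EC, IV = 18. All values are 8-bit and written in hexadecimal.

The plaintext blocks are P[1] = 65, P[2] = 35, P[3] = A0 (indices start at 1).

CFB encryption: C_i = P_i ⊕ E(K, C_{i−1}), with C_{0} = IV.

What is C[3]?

C[3] = C4

C[1]: E(K, 18) = 04; 65 ⊕ 04 = 61.
C[2]: E(K, 61) = 4D; 35 ⊕ 4D = 78.
C[3]: E(K, 78) = 64; A0 ⊕ 64 = C4.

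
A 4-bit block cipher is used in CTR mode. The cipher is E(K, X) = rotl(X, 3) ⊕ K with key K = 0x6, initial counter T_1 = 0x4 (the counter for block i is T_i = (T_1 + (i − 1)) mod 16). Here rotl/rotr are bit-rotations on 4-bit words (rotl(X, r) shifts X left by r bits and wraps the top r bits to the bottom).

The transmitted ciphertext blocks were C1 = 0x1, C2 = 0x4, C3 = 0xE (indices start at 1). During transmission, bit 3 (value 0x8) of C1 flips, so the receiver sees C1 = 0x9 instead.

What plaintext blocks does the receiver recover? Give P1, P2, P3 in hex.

CTR decryption: S_i = E(K, T_i) where T_i is the counter for block i; P_i = C_i ⊕ S_i.
Only C1 changed, to 0x9. In CTR, a change in C_i flips the same bit in P_i only; the keystream is unaffected. Decrypting the received ciphertext:
P1: T = 0x4, S = E(K, T) = 0x4; 0x9 ⊕ 0x4 = 0xD.
P2: T = 0x5, S = E(K, T) = 0xC; 0x4 ⊕ 0xC = 0x8.
P3: T = 0x6, S = E(K, T) = 0x5; 0xE ⊕ 0x5 = 0xB.
Blocks that differ from the original plaintext: P1.

P1 = 0xD, P2 = 0x8, P3 = 0xB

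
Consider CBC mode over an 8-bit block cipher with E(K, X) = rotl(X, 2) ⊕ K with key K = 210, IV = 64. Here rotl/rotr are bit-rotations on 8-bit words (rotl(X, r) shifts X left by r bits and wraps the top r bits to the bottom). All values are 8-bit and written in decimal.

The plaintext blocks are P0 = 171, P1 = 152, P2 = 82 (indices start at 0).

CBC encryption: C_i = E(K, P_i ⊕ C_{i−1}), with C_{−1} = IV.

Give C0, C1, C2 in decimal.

C0 = 125, C1 = 69, C2 = 142

C0: P0 ⊕ 64 = 235; E(K, 235) = 125.
C1: P1 ⊕ 125 = 229; E(K, 229) = 69.
C2: P2 ⊕ 69 = 23; E(K, 23) = 142.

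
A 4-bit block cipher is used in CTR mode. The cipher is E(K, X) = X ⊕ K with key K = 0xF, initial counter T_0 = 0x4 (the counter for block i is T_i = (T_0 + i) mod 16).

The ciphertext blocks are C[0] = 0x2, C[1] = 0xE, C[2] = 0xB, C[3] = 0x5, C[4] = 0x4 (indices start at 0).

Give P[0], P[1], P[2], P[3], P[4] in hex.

CTR decryption: S_i = E(K, T_i) where T_i is the counter for block i; P_i = C_i ⊕ S_i.
P[0]: T = 0x4, S = E(K, T) = 0xB; 0x2 ⊕ 0xB = 0x9.
P[1]: T = 0x5, S = E(K, T) = 0xA; 0xE ⊕ 0xA = 0x4.
P[2]: T = 0x6, S = E(K, T) = 0x9; 0xB ⊕ 0x9 = 0x2.
P[3]: T = 0x7, S = E(K, T) = 0x8; 0x5 ⊕ 0x8 = 0xD.
P[4]: T = 0x8, S = E(K, T) = 0x7; 0x4 ⊕ 0x7 = 0x3.

P[0] = 0x9, P[1] = 0x4, P[2] = 0x2, P[3] = 0xD, P[4] = 0x3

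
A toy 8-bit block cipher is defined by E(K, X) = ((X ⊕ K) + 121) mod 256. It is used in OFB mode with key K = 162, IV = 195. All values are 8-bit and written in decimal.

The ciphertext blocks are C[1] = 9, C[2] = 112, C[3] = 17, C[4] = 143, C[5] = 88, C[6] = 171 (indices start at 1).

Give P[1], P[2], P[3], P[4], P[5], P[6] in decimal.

OFB decryption: S_i = E(K, S_{i−1}) with S_{0} = IV; P_i = C_i ⊕ S_i.
P[1]: S = E(K, 195) = 218; 9 ⊕ 218 = 211.
P[2]: S = E(K, 218) = 241; 112 ⊕ 241 = 129.
P[3]: S = E(K, 241) = 204; 17 ⊕ 204 = 221.
P[4]: S = E(K, 204) = 231; 143 ⊕ 231 = 104.
P[5]: S = E(K, 231) = 190; 88 ⊕ 190 = 230.
P[6]: S = E(K, 190) = 149; 171 ⊕ 149 = 62.

P[1] = 211, P[2] = 129, P[3] = 221, P[4] = 104, P[5] = 230, P[6] = 62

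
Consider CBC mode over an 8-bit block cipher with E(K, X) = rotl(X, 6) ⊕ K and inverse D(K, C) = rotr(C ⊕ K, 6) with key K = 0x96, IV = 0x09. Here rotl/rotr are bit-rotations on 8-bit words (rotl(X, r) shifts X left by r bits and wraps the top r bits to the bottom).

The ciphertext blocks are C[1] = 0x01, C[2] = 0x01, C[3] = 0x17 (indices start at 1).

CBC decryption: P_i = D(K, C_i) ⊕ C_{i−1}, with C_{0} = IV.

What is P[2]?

P[2]: D(K, 0x01) = 0x5E; 0x5E ⊕ 0x01 = 0x5F.

P[2] = 0x5F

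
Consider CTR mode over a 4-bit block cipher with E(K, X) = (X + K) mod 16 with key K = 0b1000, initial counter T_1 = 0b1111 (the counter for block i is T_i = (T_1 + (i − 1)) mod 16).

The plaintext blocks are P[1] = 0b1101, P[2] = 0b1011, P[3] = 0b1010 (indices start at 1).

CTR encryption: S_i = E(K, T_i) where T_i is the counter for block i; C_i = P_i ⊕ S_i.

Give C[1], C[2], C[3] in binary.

C[1] = 0b1010, C[2] = 0b0011, C[3] = 0b0011

C[1]: T = 0b1111, S = E(K, T) = 0b0111; 0b1101 ⊕ 0b0111 = 0b1010.
C[2]: T = 0b0000, S = E(K, T) = 0b1000; 0b1011 ⊕ 0b1000 = 0b0011.
C[3]: T = 0b0001, S = E(K, T) = 0b1001; 0b1010 ⊕ 0b1001 = 0b0011.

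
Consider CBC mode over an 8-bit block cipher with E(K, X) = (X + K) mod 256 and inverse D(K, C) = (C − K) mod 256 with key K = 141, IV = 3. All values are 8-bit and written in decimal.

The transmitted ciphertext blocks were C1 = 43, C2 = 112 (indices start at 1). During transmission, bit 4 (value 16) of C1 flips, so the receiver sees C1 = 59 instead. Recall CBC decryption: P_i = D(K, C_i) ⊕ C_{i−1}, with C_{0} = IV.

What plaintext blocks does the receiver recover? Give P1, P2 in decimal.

Only C1 changed, to 59. In CBC, a change in C_i garbles P_i and flips the same bit in P_{i+1}. Decrypting the received ciphertext:
P1: D(K, 59) = 174; 174 ⊕ 3 = 173.
P2: D(K, 112) = 227; 227 ⊕ 59 = 216.
Blocks that differ from the original plaintext: P1, P2.

P1 = 173, P2 = 216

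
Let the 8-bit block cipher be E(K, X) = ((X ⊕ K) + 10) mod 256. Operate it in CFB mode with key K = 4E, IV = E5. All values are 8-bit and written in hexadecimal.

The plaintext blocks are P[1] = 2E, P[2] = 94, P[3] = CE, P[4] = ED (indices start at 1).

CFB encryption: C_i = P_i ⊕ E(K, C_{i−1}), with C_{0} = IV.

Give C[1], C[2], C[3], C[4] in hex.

C[1] = 95, C[2] = 7F, C[3] = 8F, C[4] = 3C

C[1]: E(K, E5) = BB; 2E ⊕ BB = 95.
C[2]: E(K, 95) = EB; 94 ⊕ EB = 7F.
C[3]: E(K, 7F) = 41; CE ⊕ 41 = 8F.
C[4]: E(K, 8F) = D1; ED ⊕ D1 = 3C.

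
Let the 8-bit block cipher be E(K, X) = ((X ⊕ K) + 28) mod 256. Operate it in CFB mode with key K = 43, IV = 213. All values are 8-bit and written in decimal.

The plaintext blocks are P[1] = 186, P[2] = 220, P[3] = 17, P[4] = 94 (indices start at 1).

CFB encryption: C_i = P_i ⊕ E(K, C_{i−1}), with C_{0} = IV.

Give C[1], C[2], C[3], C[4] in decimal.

C[1] = 160, C[2] = 123, C[3] = 125, C[4] = 44

C[1]: E(K, 213) = 26; 186 ⊕ 26 = 160.
C[2]: E(K, 160) = 167; 220 ⊕ 167 = 123.
C[3]: E(K, 123) = 108; 17 ⊕ 108 = 125.
C[4]: E(K, 125) = 114; 94 ⊕ 114 = 44.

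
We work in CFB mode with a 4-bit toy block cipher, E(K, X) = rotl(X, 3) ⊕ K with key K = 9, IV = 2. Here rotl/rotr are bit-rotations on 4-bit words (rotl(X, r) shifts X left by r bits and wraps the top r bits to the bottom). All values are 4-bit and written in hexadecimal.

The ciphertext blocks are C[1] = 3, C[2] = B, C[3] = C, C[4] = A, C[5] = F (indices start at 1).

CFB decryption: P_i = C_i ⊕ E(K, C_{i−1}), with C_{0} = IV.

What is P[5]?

P[5] = 3

P[5]: E(K, A) = C; F ⊕ C = 3.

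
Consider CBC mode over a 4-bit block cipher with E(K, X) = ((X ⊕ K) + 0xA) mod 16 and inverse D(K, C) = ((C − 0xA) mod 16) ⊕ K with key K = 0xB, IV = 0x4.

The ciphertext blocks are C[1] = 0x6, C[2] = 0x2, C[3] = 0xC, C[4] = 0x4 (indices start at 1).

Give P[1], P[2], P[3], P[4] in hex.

CBC decryption: P_i = D(K, C_i) ⊕ C_{i−1}, with C_{0} = IV.
P[1]: D(K, 0x6) = 0x7; 0x7 ⊕ 0x4 = 0x3.
P[2]: D(K, 0x2) = 0x3; 0x3 ⊕ 0x6 = 0x5.
P[3]: D(K, 0xC) = 0x9; 0x9 ⊕ 0x2 = 0xB.
P[4]: D(K, 0x4) = 0x1; 0x1 ⊕ 0xC = 0xD.

P[1] = 0x3, P[2] = 0x5, P[3] = 0xB, P[4] = 0xD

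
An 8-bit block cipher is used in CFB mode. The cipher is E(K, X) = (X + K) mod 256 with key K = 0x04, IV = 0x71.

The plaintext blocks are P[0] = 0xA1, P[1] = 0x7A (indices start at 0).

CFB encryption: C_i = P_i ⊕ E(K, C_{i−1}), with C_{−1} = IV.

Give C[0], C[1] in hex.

C[0] = 0xD4, C[1] = 0xA2

C[0]: E(K, 0x71) = 0x75; 0xA1 ⊕ 0x75 = 0xD4.
C[1]: E(K, 0xD4) = 0xD8; 0x7A ⊕ 0xD8 = 0xA2.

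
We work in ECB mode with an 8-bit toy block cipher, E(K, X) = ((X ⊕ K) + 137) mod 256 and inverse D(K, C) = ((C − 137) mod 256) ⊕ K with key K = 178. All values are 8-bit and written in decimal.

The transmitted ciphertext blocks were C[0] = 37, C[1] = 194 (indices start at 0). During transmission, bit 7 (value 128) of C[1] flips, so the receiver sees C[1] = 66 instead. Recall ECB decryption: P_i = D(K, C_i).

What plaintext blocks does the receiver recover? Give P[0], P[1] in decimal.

Only C[1] changed, to 66. In ECB, a change in C_i affects only P_i. Decrypting the received ciphertext:
P[0]: D(K, 37) = 46.
P[1]: D(K, 66) = 11.
Blocks that differ from the original plaintext: P[1].

P[0] = 46, P[1] = 11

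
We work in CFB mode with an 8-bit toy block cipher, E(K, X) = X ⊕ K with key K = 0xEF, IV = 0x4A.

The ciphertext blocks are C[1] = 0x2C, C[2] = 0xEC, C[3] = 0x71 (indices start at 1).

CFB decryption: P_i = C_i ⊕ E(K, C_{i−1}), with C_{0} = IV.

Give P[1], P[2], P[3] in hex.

P[1]: E(K, 0x4A) = 0xA5; 0x2C ⊕ 0xA5 = 0x89.
P[2]: E(K, 0x2C) = 0xC3; 0xEC ⊕ 0xC3 = 0x2F.
P[3]: E(K, 0xEC) = 0x03; 0x71 ⊕ 0x03 = 0x72.

P[1] = 0x89, P[2] = 0x2F, P[3] = 0x72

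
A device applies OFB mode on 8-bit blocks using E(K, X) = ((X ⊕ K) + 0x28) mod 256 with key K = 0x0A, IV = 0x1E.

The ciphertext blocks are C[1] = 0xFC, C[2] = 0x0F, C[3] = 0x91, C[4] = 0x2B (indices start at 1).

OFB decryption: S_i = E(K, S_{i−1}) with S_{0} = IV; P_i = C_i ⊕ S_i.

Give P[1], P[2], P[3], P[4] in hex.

P[1] = 0xC0, P[2] = 0x51, P[3] = 0xED, P[4] = 0xB5

P[1]: S = E(K, 0x1E) = 0x3C; 0xFC ⊕ 0x3C = 0xC0.
P[2]: S = E(K, 0x3C) = 0x5E; 0x0F ⊕ 0x5E = 0x51.
P[3]: S = E(K, 0x5E) = 0x7C; 0x91 ⊕ 0x7C = 0xED.
P[4]: S = E(K, 0x7C) = 0x9E; 0x2B ⊕ 0x9E = 0xB5.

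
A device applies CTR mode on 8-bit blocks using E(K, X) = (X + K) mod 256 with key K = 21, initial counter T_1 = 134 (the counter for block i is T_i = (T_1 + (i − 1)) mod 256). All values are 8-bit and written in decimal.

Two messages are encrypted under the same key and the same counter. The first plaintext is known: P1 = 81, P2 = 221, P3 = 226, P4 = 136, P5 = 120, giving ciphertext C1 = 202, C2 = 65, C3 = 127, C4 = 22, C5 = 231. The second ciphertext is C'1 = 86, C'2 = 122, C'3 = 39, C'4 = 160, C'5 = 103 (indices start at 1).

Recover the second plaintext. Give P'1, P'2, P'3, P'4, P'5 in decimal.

In CTR with a reused counter, both messages share the same keystream S_i, so C_i ⊕ C'_i = P_i ⊕ P'_i and thus P'_i = P_i ⊕ C_i ⊕ C'_i.
P'1: 81 ⊕ 202 ⊕ 86 = 205.
P'2: 221 ⊕ 65 ⊕ 122 = 230.
P'3: 226 ⊕ 127 ⊕ 39 = 186.
P'4: 136 ⊕ 22 ⊕ 160 = 62.
P'5: 120 ⊕ 231 ⊕ 103 = 248.

P'1 = 205, P'2 = 230, P'3 = 186, P'4 = 62, P'5 = 248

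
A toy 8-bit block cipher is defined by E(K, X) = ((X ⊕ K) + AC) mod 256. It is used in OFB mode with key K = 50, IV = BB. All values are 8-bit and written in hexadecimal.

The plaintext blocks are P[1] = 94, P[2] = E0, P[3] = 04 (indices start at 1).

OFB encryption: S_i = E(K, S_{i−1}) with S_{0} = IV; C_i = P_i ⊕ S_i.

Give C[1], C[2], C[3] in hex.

C[1]: S = E(K, BB) = 97; 94 ⊕ 97 = 03.
C[2]: S = E(K, 97) = 73; E0 ⊕ 73 = 93.
C[3]: S = E(K, 73) = CF; 04 ⊕ CF = CB.

C[1] = 03, C[2] = 93, C[3] = CB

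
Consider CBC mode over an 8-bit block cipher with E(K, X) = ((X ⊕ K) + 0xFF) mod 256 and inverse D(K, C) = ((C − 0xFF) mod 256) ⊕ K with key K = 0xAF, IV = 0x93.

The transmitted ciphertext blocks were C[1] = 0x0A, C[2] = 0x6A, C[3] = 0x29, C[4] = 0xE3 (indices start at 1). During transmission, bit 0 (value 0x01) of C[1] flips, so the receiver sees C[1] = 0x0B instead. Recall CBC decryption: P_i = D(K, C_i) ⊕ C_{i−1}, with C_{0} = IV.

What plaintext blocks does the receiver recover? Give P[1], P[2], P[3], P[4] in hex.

Only C[1] changed, to 0x0B. In CBC, a change in C_i garbles P_i and flips the same bit in P_{i+1}. Decrypting the received ciphertext:
P[1]: D(K, 0x0B) = 0xA3; 0xA3 ⊕ 0x93 = 0x30.
P[2]: D(K, 0x6A) = 0xC4; 0xC4 ⊕ 0x0B = 0xCF.
P[3]: D(K, 0x29) = 0x85; 0x85 ⊕ 0x6A = 0xEF.
P[4]: D(K, 0xE3) = 0x4B; 0x4B ⊕ 0x29 = 0x62.
Blocks that differ from the original plaintext: P[1], P[2].

P[1] = 0x30, P[2] = 0xCF, P[3] = 0xEF, P[4] = 0x62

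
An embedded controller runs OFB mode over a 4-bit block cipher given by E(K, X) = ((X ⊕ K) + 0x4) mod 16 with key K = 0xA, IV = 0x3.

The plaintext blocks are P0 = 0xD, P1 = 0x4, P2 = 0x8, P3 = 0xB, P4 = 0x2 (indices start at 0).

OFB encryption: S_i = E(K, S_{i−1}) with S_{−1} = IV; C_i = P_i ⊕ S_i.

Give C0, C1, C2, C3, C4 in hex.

C0 = 0x0, C1 = 0xF, C2 = 0xD, C3 = 0x8, C4 = 0xF

C0: S = E(K, 0x3) = 0xD; 0xD ⊕ 0xD = 0x0.
C1: S = E(K, 0xD) = 0xB; 0x4 ⊕ 0xB = 0xF.
C2: S = E(K, 0xB) = 0x5; 0x8 ⊕ 0x5 = 0xD.
C3: S = E(K, 0x5) = 0x3; 0xB ⊕ 0x3 = 0x8.
C4: S = E(K, 0x3) = 0xD; 0x2 ⊕ 0xD = 0xF.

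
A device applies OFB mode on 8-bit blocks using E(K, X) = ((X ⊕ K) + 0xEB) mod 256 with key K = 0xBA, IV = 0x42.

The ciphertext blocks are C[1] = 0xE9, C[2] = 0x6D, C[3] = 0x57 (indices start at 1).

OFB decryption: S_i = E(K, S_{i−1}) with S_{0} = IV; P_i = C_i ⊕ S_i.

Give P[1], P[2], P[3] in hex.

P[1]: S = E(K, 0x42) = 0xE3; 0xE9 ⊕ 0xE3 = 0x0A.
P[2]: S = E(K, 0xE3) = 0x44; 0x6D ⊕ 0x44 = 0x29.
P[3]: S = E(K, 0x44) = 0xE9; 0x57 ⊕ 0xE9 = 0xBE.

P[1] = 0x0A, P[2] = 0x29, P[3] = 0xBE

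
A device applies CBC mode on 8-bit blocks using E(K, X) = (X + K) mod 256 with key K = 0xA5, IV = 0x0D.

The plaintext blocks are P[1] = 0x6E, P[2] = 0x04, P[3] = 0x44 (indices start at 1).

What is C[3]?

CBC encryption: C_i = E(K, P_i ⊕ C_{i−1}), with C_{0} = IV.
C[1]: P[1] ⊕ 0x0D = 0x63; E(K, 0x63) = 0x08.
C[2]: P[2] ⊕ 0x08 = 0x0C; E(K, 0x0C) = 0xB1.
C[3]: P[3] ⊕ 0xB1 = 0xF5; E(K, 0xF5) = 0x9A.

C[3] = 0x9A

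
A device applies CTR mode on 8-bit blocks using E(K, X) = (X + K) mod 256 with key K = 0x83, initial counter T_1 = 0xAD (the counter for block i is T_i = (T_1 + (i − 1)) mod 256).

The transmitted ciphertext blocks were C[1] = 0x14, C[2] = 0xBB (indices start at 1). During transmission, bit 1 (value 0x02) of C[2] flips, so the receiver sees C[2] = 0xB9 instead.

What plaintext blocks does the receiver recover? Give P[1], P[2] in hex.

CTR decryption: S_i = E(K, T_i) where T_i is the counter for block i; P_i = C_i ⊕ S_i.
Only C[2] changed, to 0xB9. In CTR, a change in C_i flips the same bit in P_i only; the keystream is unaffected. Decrypting the received ciphertext:
P[1]: T = 0xAD, S = E(K, T) = 0x30; 0x14 ⊕ 0x30 = 0x24.
P[2]: T = 0xAE, S = E(K, T) = 0x31; 0xB9 ⊕ 0x31 = 0x88.
Blocks that differ from the original plaintext: P[2].

P[1] = 0x24, P[2] = 0x88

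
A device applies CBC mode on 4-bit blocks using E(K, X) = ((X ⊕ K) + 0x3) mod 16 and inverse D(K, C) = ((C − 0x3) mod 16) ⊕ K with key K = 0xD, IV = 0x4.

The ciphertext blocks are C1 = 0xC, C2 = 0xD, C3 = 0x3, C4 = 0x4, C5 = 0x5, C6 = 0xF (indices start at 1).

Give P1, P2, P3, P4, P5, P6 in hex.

CBC decryption: P_i = D(K, C_i) ⊕ C_{i−1}, with C_{0} = IV.
P1: D(K, 0xC) = 0x4; 0x4 ⊕ 0x4 = 0x0.
P2: D(K, 0xD) = 0x7; 0x7 ⊕ 0xC = 0xB.
P3: D(K, 0x3) = 0xD; 0xD ⊕ 0xD = 0x0.
P4: D(K, 0x4) = 0xC; 0xC ⊕ 0x3 = 0xF.
P5: D(K, 0x5) = 0xF; 0xF ⊕ 0x4 = 0xB.
P6: D(K, 0xF) = 0x1; 0x1 ⊕ 0x5 = 0x4.

P1 = 0x0, P2 = 0xB, P3 = 0x0, P4 = 0xF, P5 = 0xB, P6 = 0x4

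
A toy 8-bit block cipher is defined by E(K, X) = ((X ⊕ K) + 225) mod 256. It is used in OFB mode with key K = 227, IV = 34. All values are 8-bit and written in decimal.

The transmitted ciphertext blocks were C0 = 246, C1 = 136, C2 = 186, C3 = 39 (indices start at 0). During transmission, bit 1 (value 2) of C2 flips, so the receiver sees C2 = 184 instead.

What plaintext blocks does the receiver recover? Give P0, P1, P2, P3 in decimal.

OFB decryption: S_i = E(K, S_{i−1}) with S_{−1} = IV; P_i = C_i ⊕ S_i.
Only C2 changed, to 184. In OFB, a change in C_i flips the same bit in P_i only; the keystream is unaffected. Decrypting the received ciphertext:
P0: S = E(K, 34) = 162; 246 ⊕ 162 = 84.
P1: S = E(K, 162) = 34; 136 ⊕ 34 = 170.
P2: S = E(K, 34) = 162; 184 ⊕ 162 = 26.
P3: S = E(K, 162) = 34; 39 ⊕ 34 = 5.
Blocks that differ from the original plaintext: P2.

P0 = 84, P1 = 170, P2 = 26, P3 = 5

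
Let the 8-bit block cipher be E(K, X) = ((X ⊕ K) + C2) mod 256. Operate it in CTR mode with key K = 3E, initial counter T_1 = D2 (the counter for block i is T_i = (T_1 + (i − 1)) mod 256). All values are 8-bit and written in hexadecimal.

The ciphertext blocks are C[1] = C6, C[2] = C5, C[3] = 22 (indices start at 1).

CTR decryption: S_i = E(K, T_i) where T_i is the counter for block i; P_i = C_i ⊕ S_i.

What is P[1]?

P[1]: T = D2, S = E(K, T) = AE; C6 ⊕ AE = 68.

P[1] = 68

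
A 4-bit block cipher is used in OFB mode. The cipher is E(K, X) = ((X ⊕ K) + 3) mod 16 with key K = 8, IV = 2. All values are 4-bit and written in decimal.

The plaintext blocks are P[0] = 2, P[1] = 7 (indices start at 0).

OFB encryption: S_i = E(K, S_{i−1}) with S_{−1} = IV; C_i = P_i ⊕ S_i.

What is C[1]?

C[0]: S = E(K, 2) = 13; 2 ⊕ 13 = 15.
C[1]: S = E(K, 13) = 8; 7 ⊕ 8 = 15.

C[1] = 15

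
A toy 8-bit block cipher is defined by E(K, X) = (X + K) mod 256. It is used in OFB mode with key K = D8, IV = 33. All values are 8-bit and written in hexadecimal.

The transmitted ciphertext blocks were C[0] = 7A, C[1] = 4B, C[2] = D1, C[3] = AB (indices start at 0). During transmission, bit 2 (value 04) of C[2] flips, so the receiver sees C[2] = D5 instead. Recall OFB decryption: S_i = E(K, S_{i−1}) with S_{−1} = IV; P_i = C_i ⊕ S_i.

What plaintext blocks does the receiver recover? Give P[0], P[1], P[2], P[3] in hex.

P[0] = 71, P[1] = A8, P[2] = 6E, P[3] = 38

Only C[2] changed, to D5. In OFB, a change in C_i flips the same bit in P_i only; the keystream is unaffected. Decrypting the received ciphertext:
P[0]: S = E(K, 33) = 0B; 7A ⊕ 0B = 71.
P[1]: S = E(K, 0B) = E3; 4B ⊕ E3 = A8.
P[2]: S = E(K, E3) = BB; D5 ⊕ BB = 6E.
P[3]: S = E(K, BB) = 93; AB ⊕ 93 = 38.
Blocks that differ from the original plaintext: P[2].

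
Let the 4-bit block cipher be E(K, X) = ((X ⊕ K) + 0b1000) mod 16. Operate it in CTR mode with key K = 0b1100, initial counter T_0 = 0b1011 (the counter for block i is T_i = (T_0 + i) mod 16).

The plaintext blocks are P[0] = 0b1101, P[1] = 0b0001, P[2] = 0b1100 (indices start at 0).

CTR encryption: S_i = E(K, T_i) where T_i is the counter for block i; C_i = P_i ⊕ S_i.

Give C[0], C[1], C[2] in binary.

C[0] = 0b0010, C[1] = 0b1001, C[2] = 0b0101

C[0]: T = 0b1011, S = E(K, T) = 0b1111; 0b1101 ⊕ 0b1111 = 0b0010.
C[1]: T = 0b1100, S = E(K, T) = 0b1000; 0b0001 ⊕ 0b1000 = 0b1001.
C[2]: T = 0b1101, S = E(K, T) = 0b1001; 0b1100 ⊕ 0b1001 = 0b0101.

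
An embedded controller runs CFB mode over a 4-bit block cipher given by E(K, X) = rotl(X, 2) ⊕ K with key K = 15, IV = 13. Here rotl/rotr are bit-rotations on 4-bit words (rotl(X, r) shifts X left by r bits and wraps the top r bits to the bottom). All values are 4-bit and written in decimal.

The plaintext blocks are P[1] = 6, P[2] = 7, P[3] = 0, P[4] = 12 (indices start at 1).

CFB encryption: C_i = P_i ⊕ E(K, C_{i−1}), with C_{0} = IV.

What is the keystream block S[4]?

C[1]: E(K, 13) = 8; 6 ⊕ 8 = 14.
C[2]: E(K, 14) = 4; 7 ⊕ 4 = 3.
C[3]: E(K, 3) = 3; 0 ⊕ 3 = 3.
C[4]: E(K, 3) = 3; 12 ⊕ 3 = 15.
So S[4] = 3.

3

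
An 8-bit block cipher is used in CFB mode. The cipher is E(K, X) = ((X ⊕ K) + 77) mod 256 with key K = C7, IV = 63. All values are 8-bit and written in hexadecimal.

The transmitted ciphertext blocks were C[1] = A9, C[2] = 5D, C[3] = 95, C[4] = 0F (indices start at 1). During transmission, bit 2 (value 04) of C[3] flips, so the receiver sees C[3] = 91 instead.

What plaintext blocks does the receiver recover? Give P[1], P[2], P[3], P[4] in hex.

P[1] = B2, P[2] = B8, P[3] = 80, P[4] = C2

CFB decryption: P_i = C_i ⊕ E(K, C_{i−1}), with C_{0} = IV.
Only C[3] changed, to 91. In CFB, a change in C_i flips the same bit in P_i and garbles P_{i+1}. Decrypting the received ciphertext:
P[1]: E(K, 63) = 1B; A9 ⊕ 1B = B2.
P[2]: E(K, A9) = E5; 5D ⊕ E5 = B8.
P[3]: E(K, 5D) = 11; 91 ⊕ 11 = 80.
P[4]: E(K, 91) = CD; 0F ⊕ CD = C2.
Blocks that differ from the original plaintext: P[3], P[4].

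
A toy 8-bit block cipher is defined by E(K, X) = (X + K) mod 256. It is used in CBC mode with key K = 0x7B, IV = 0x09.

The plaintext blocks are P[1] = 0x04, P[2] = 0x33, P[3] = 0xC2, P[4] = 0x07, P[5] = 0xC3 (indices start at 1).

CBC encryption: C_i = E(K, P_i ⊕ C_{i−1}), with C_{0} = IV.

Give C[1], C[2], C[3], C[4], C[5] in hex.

C[1]: P[1] ⊕ 0x09 = 0x0D; E(K, 0x0D) = 0x88.
C[2]: P[2] ⊕ 0x88 = 0xBB; E(K, 0xBB) = 0x36.
C[3]: P[3] ⊕ 0x36 = 0xF4; E(K, 0xF4) = 0x6F.
C[4]: P[4] ⊕ 0x6F = 0x68; E(K, 0x68) = 0xE3.
C[5]: P[5] ⊕ 0xE3 = 0x20; E(K, 0x20) = 0x9B.

C[1] = 0x88, C[2] = 0x36, C[3] = 0x6F, C[4] = 0xE3, C[5] = 0x9B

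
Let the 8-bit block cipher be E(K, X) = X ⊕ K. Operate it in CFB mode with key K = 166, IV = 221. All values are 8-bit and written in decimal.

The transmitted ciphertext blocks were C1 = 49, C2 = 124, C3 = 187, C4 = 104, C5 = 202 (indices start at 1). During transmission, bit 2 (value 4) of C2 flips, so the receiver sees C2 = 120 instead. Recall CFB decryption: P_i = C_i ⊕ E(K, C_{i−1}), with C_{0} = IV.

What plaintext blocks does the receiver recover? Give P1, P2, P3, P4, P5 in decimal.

P1 = 74, P2 = 239, P3 = 101, P4 = 117, P5 = 4

Only C2 changed, to 120. In CFB, a change in C_i flips the same bit in P_i and garbles P_{i+1}. Decrypting the received ciphertext:
P1: E(K, 221) = 123; 49 ⊕ 123 = 74.
P2: E(K, 49) = 151; 120 ⊕ 151 = 239.
P3: E(K, 120) = 222; 187 ⊕ 222 = 101.
P4: E(K, 187) = 29; 104 ⊕ 29 = 117.
P5: E(K, 104) = 206; 202 ⊕ 206 = 4.
Blocks that differ from the original plaintext: P2, P3.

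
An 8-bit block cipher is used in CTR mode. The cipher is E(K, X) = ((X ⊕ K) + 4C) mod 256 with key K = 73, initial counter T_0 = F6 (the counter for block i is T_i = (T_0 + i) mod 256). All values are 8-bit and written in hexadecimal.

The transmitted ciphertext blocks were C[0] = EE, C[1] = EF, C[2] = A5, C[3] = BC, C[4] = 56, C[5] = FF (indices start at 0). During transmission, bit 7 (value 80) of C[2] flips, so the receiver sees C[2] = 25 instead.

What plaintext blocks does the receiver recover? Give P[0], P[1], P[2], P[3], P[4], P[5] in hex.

P[0] = 3F, P[1] = 3F, P[2] = F2, P[3] = 6A, P[4] = 83, P[5] = 2B

CTR decryption: S_i = E(K, T_i) where T_i is the counter for block i; P_i = C_i ⊕ S_i.
Only C[2] changed, to 25. In CTR, a change in C_i flips the same bit in P_i only; the keystream is unaffected. Decrypting the received ciphertext:
P[0]: T = F6, S = E(K, T) = D1; EE ⊕ D1 = 3F.
P[1]: T = F7, S = E(K, T) = D0; EF ⊕ D0 = 3F.
P[2]: T = F8, S = E(K, T) = D7; 25 ⊕ D7 = F2.
P[3]: T = F9, S = E(K, T) = D6; BC ⊕ D6 = 6A.
P[4]: T = FA, S = E(K, T) = D5; 56 ⊕ D5 = 83.
P[5]: T = FB, S = E(K, T) = D4; FF ⊕ D4 = 2B.
Blocks that differ from the original plaintext: P[2].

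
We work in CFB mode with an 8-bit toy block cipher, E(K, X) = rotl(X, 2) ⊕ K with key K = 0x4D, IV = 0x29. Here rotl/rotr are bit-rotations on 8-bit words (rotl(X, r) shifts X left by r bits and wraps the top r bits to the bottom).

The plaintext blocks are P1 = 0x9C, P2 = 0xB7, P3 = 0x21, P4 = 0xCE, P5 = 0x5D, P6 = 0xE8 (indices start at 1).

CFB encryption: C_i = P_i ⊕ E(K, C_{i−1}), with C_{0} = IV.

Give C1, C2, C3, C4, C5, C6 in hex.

C1 = 0x75, C2 = 0x2F, C3 = 0xD0, C4 = 0xC0, C5 = 0x13, C6 = 0xE9

C1: E(K, 0x29) = 0xE9; 0x9C ⊕ 0xE9 = 0x75.
C2: E(K, 0x75) = 0x98; 0xB7 ⊕ 0x98 = 0x2F.
C3: E(K, 0x2F) = 0xF1; 0x21 ⊕ 0xF1 = 0xD0.
C4: E(K, 0xD0) = 0x0E; 0xCE ⊕ 0x0E = 0xC0.
C5: E(K, 0xC0) = 0x4E; 0x5D ⊕ 0x4E = 0x13.
C6: E(K, 0x13) = 0x01; 0xE8 ⊕ 0x01 = 0xE9.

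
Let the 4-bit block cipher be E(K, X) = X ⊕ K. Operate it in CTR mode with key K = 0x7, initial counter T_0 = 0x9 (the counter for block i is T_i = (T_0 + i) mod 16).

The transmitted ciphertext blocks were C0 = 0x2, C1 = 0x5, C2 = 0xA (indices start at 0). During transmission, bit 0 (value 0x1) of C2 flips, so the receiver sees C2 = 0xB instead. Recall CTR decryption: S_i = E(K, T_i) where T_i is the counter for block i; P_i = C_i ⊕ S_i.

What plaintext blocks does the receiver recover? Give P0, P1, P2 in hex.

Only C2 changed, to 0xB. In CTR, a change in C_i flips the same bit in P_i only; the keystream is unaffected. Decrypting the received ciphertext:
P0: T = 0x9, S = E(K, T) = 0xE; 0x2 ⊕ 0xE = 0xC.
P1: T = 0xA, S = E(K, T) = 0xD; 0x5 ⊕ 0xD = 0x8.
P2: T = 0xB, S = E(K, T) = 0xC; 0xB ⊕ 0xC = 0x7.
Blocks that differ from the original plaintext: P2.

P0 = 0xC, P1 = 0x8, P2 = 0x7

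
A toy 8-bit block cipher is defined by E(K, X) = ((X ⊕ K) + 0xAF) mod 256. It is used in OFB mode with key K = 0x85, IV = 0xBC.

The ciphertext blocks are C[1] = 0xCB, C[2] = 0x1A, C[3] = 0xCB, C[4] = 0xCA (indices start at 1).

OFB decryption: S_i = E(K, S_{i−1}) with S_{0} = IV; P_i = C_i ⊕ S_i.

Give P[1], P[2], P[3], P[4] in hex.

P[1] = 0x23, P[2] = 0x06, P[3] = 0x83, P[4] = 0xB6

P[1]: S = E(K, 0xBC) = 0xE8; 0xCB ⊕ 0xE8 = 0x23.
P[2]: S = E(K, 0xE8) = 0x1C; 0x1A ⊕ 0x1C = 0x06.
P[3]: S = E(K, 0x1C) = 0x48; 0xCB ⊕ 0x48 = 0x83.
P[4]: S = E(K, 0x48) = 0x7C; 0xCA ⊕ 0x7C = 0xB6.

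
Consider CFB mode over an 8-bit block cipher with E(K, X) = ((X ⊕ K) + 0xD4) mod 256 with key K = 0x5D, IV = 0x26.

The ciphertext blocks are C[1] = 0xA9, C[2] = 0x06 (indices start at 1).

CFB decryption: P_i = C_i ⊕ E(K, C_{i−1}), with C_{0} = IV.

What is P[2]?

P[2]: E(K, 0xA9) = 0xC8; 0x06 ⊕ 0xC8 = 0xCE.

P[2] = 0xCE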